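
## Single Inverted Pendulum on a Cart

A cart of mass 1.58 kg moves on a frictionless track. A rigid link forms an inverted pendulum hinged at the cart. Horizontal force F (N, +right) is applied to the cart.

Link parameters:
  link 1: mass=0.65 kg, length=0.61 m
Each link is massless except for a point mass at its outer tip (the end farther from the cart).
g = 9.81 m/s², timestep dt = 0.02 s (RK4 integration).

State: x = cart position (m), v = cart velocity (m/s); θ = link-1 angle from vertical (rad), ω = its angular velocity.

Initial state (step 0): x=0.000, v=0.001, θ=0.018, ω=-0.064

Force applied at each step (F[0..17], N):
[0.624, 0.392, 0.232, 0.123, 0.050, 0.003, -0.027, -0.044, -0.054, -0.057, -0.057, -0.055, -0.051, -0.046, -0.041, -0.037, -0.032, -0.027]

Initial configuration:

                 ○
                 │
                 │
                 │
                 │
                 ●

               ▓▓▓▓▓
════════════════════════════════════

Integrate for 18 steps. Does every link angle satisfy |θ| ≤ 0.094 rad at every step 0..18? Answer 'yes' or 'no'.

Answer: yes

Derivation:
apply F[0]=+0.624 → step 1: x=0.000, v=0.007, θ=0.017, ω=-0.069
apply F[1]=+0.392 → step 2: x=0.000, v=0.011, θ=0.015, ω=-0.070
apply F[2]=+0.232 → step 3: x=0.001, v=0.013, θ=0.014, ω=-0.068
apply F[3]=+0.123 → step 4: x=0.001, v=0.013, θ=0.013, ω=-0.065
apply F[4]=+0.050 → step 5: x=0.001, v=0.013, θ=0.011, ω=-0.060
apply F[5]=+0.003 → step 6: x=0.001, v=0.012, θ=0.010, ω=-0.055
apply F[6]=-0.027 → step 7: x=0.002, v=0.011, θ=0.009, ω=-0.051
apply F[7]=-0.044 → step 8: x=0.002, v=0.010, θ=0.008, ω=-0.046
apply F[8]=-0.054 → step 9: x=0.002, v=0.009, θ=0.007, ω=-0.041
apply F[9]=-0.057 → step 10: x=0.002, v=0.007, θ=0.006, ω=-0.037
apply F[10]=-0.057 → step 11: x=0.002, v=0.006, θ=0.006, ω=-0.033
apply F[11]=-0.055 → step 12: x=0.002, v=0.005, θ=0.005, ω=-0.029
apply F[12]=-0.051 → step 13: x=0.002, v=0.004, θ=0.005, ω=-0.026
apply F[13]=-0.046 → step 14: x=0.002, v=0.003, θ=0.004, ω=-0.023
apply F[14]=-0.041 → step 15: x=0.003, v=0.002, θ=0.004, ω=-0.020
apply F[15]=-0.037 → step 16: x=0.003, v=0.001, θ=0.003, ω=-0.018
apply F[16]=-0.032 → step 17: x=0.003, v=0.001, θ=0.003, ω=-0.016
apply F[17]=-0.027 → step 18: x=0.003, v=0.000, θ=0.003, ω=-0.014
Max |angle| over trajectory = 0.018 rad; bound = 0.094 → within bound.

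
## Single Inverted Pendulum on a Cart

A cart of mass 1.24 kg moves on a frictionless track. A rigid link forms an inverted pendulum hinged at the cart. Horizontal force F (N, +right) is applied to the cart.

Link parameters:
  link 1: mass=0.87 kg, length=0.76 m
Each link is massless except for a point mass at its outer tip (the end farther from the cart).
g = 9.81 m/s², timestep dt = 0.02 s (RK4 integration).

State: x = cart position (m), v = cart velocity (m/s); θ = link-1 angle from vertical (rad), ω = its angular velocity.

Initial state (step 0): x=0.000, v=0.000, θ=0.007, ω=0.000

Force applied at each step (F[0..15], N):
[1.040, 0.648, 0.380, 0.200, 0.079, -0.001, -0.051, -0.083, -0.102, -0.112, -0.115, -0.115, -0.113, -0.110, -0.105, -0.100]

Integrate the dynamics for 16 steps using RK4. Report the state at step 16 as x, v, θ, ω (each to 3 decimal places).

Answer: x=0.008, v=0.016, θ=-0.001, ω=-0.010

Derivation:
apply F[0]=+1.040 → step 1: x=0.000, v=0.016, θ=0.007, ω=-0.019
apply F[1]=+0.648 → step 2: x=0.001, v=0.025, θ=0.006, ω=-0.030
apply F[2]=+0.380 → step 3: x=0.001, v=0.031, θ=0.006, ω=-0.035
apply F[3]=+0.200 → step 4: x=0.002, v=0.033, θ=0.005, ω=-0.037
apply F[4]=+0.079 → step 5: x=0.002, v=0.034, θ=0.004, ω=-0.037
apply F[5]=-0.001 → step 6: x=0.003, v=0.033, θ=0.003, ω=-0.035
apply F[6]=-0.051 → step 7: x=0.004, v=0.032, θ=0.003, ω=-0.033
apply F[7]=-0.083 → step 8: x=0.004, v=0.030, θ=0.002, ω=-0.030
apply F[8]=-0.102 → step 9: x=0.005, v=0.028, θ=0.002, ω=-0.027
apply F[9]=-0.112 → step 10: x=0.006, v=0.026, θ=0.001, ω=-0.024
apply F[10]=-0.115 → step 11: x=0.006, v=0.024, θ=0.001, ω=-0.021
apply F[11]=-0.115 → step 12: x=0.006, v=0.023, θ=0.000, ω=-0.018
apply F[12]=-0.113 → step 13: x=0.007, v=0.021, θ=-0.000, ω=-0.016
apply F[13]=-0.110 → step 14: x=0.007, v=0.019, θ=-0.000, ω=-0.014
apply F[14]=-0.105 → step 15: x=0.008, v=0.017, θ=-0.001, ω=-0.012
apply F[15]=-0.100 → step 16: x=0.008, v=0.016, θ=-0.001, ω=-0.010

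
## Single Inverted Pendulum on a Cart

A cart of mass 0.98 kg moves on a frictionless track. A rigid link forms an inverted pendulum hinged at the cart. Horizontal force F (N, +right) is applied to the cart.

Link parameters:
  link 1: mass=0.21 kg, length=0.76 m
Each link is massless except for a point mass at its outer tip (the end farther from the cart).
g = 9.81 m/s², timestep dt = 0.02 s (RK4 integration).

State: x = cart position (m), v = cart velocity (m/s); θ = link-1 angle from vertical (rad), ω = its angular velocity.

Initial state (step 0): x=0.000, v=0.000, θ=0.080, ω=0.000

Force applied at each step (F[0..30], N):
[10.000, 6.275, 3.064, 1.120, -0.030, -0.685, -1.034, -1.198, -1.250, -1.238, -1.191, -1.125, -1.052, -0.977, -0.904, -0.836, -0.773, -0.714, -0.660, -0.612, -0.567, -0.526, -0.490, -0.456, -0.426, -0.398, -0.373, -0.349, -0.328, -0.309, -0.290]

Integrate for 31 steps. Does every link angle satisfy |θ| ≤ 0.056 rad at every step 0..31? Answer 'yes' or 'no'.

Answer: no

Derivation:
apply F[0]=+10.000 → step 1: x=0.002, v=0.201, θ=0.078, ω=-0.243
apply F[1]=+6.275 → step 2: x=0.007, v=0.325, θ=0.071, ω=-0.387
apply F[2]=+3.064 → step 3: x=0.014, v=0.385, θ=0.063, ω=-0.448
apply F[3]=+1.120 → step 4: x=0.022, v=0.405, θ=0.054, ω=-0.460
apply F[4]=-0.030 → step 5: x=0.030, v=0.403, θ=0.045, ω=-0.444
apply F[5]=-0.685 → step 6: x=0.038, v=0.387, θ=0.036, ω=-0.413
apply F[6]=-1.034 → step 7: x=0.046, v=0.365, θ=0.028, ω=-0.375
apply F[7]=-1.198 → step 8: x=0.053, v=0.339, θ=0.021, ω=-0.335
apply F[8]=-1.250 → step 9: x=0.059, v=0.313, θ=0.015, ω=-0.296
apply F[9]=-1.238 → step 10: x=0.065, v=0.287, θ=0.009, ω=-0.259
apply F[10]=-1.191 → step 11: x=0.071, v=0.263, θ=0.005, ω=-0.224
apply F[11]=-1.125 → step 12: x=0.076, v=0.240, θ=0.000, ω=-0.193
apply F[12]=-1.052 → step 13: x=0.080, v=0.218, θ=-0.003, ω=-0.166
apply F[13]=-0.977 → step 14: x=0.085, v=0.198, θ=-0.006, ω=-0.141
apply F[14]=-0.904 → step 15: x=0.088, v=0.180, θ=-0.009, ω=-0.119
apply F[15]=-0.836 → step 16: x=0.092, v=0.164, θ=-0.011, ω=-0.100
apply F[16]=-0.773 → step 17: x=0.095, v=0.148, θ=-0.013, ω=-0.083
apply F[17]=-0.714 → step 18: x=0.098, v=0.134, θ=-0.014, ω=-0.068
apply F[18]=-0.660 → step 19: x=0.100, v=0.121, θ=-0.016, ω=-0.055
apply F[19]=-0.612 → step 20: x=0.103, v=0.110, θ=-0.016, ω=-0.043
apply F[20]=-0.567 → step 21: x=0.105, v=0.099, θ=-0.017, ω=-0.033
apply F[21]=-0.526 → step 22: x=0.107, v=0.089, θ=-0.018, ω=-0.025
apply F[22]=-0.490 → step 23: x=0.108, v=0.080, θ=-0.018, ω=-0.017
apply F[23]=-0.456 → step 24: x=0.110, v=0.071, θ=-0.019, ω=-0.011
apply F[24]=-0.426 → step 25: x=0.111, v=0.063, θ=-0.019, ω=-0.005
apply F[25]=-0.398 → step 26: x=0.112, v=0.056, θ=-0.019, ω=-0.000
apply F[26]=-0.373 → step 27: x=0.113, v=0.049, θ=-0.019, ω=0.004
apply F[27]=-0.349 → step 28: x=0.114, v=0.043, θ=-0.019, ω=0.007
apply F[28]=-0.328 → step 29: x=0.115, v=0.037, θ=-0.018, ω=0.010
apply F[29]=-0.309 → step 30: x=0.116, v=0.031, θ=-0.018, ω=0.013
apply F[30]=-0.290 → step 31: x=0.116, v=0.026, θ=-0.018, ω=0.015
Max |angle| over trajectory = 0.080 rad; bound = 0.056 → exceeded.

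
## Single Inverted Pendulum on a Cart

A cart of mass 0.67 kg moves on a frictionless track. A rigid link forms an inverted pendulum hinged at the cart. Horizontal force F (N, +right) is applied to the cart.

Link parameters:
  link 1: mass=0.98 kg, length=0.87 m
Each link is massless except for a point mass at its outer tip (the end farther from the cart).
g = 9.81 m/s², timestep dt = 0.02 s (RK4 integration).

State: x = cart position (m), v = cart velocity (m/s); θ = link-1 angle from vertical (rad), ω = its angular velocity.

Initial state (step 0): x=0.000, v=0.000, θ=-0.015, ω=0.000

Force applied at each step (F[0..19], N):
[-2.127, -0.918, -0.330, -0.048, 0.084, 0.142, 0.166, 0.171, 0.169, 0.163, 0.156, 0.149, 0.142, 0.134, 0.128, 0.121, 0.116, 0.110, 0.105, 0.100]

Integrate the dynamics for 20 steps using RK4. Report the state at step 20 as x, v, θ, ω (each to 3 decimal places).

Answer: x=-0.021, v=-0.019, θ=0.003, ω=0.007

Derivation:
apply F[0]=-2.127 → step 1: x=-0.001, v=-0.059, θ=-0.014, ω=0.065
apply F[1]=-0.918 → step 2: x=-0.002, v=-0.083, θ=-0.013, ω=0.089
apply F[2]=-0.330 → step 3: x=-0.004, v=-0.089, θ=-0.011, ω=0.093
apply F[3]=-0.048 → step 4: x=-0.005, v=-0.088, θ=-0.009, ω=0.089
apply F[4]=+0.084 → step 5: x=-0.007, v=-0.083, θ=-0.007, ω=0.082
apply F[5]=+0.142 → step 6: x=-0.009, v=-0.077, θ=-0.006, ω=0.073
apply F[6]=+0.166 → step 7: x=-0.010, v=-0.070, θ=-0.005, ω=0.065
apply F[7]=+0.171 → step 8: x=-0.012, v=-0.064, θ=-0.003, ω=0.057
apply F[8]=+0.169 → step 9: x=-0.013, v=-0.058, θ=-0.002, ω=0.049
apply F[9]=+0.163 → step 10: x=-0.014, v=-0.053, θ=-0.001, ω=0.043
apply F[10]=+0.156 → step 11: x=-0.015, v=-0.048, θ=-0.001, ω=0.037
apply F[11]=+0.149 → step 12: x=-0.016, v=-0.043, θ=0.000, ω=0.032
apply F[12]=+0.142 → step 13: x=-0.017, v=-0.039, θ=0.001, ω=0.027
apply F[13]=+0.134 → step 14: x=-0.017, v=-0.036, θ=0.001, ω=0.023
apply F[14]=+0.128 → step 15: x=-0.018, v=-0.032, θ=0.002, ω=0.019
apply F[15]=+0.121 → step 16: x=-0.019, v=-0.029, θ=0.002, ω=0.016
apply F[16]=+0.116 → step 17: x=-0.019, v=-0.026, θ=0.002, ω=0.014
apply F[17]=+0.110 → step 18: x=-0.020, v=-0.024, θ=0.003, ω=0.011
apply F[18]=+0.105 → step 19: x=-0.020, v=-0.021, θ=0.003, ω=0.009
apply F[19]=+0.100 → step 20: x=-0.021, v=-0.019, θ=0.003, ω=0.007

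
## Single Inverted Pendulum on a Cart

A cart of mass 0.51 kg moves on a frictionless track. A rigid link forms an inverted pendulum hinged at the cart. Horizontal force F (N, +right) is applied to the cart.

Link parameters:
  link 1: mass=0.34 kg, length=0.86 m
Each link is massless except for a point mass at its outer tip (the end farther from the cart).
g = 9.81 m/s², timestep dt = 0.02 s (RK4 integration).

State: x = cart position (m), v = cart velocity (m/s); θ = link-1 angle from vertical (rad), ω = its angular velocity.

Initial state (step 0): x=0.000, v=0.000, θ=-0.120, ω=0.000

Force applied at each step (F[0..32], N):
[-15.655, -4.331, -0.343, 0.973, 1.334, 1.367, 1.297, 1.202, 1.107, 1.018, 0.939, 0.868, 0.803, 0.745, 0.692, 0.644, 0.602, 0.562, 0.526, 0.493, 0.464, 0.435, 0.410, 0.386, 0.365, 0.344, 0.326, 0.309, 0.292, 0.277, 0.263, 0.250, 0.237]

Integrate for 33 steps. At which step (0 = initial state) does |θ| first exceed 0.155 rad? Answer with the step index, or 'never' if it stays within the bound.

Answer: never

Derivation:
apply F[0]=-15.655 → step 1: x=-0.006, v=-0.593, θ=-0.113, ω=0.658
apply F[1]=-4.331 → step 2: x=-0.019, v=-0.749, θ=-0.099, ω=0.814
apply F[2]=-0.343 → step 3: x=-0.034, v=-0.751, θ=-0.083, ω=0.796
apply F[3]=+0.973 → step 4: x=-0.049, v=-0.704, θ=-0.067, ω=0.724
apply F[4]=+1.334 → step 5: x=-0.062, v=-0.644, θ=-0.054, ω=0.641
apply F[5]=+1.367 → step 6: x=-0.075, v=-0.585, θ=-0.042, ω=0.561
apply F[6]=+1.297 → step 7: x=-0.086, v=-0.529, θ=-0.031, ω=0.488
apply F[7]=+1.202 → step 8: x=-0.096, v=-0.479, θ=-0.022, ω=0.423
apply F[8]=+1.107 → step 9: x=-0.105, v=-0.433, θ=-0.014, ω=0.366
apply F[9]=+1.018 → step 10: x=-0.113, v=-0.392, θ=-0.007, ω=0.316
apply F[10]=+0.939 → step 11: x=-0.121, v=-0.354, θ=-0.002, ω=0.271
apply F[11]=+0.868 → step 12: x=-0.127, v=-0.320, θ=0.003, ω=0.232
apply F[12]=+0.803 → step 13: x=-0.134, v=-0.290, θ=0.008, ω=0.197
apply F[13]=+0.745 → step 14: x=-0.139, v=-0.262, θ=0.011, ω=0.167
apply F[14]=+0.692 → step 15: x=-0.144, v=-0.236, θ=0.014, ω=0.141
apply F[15]=+0.644 → step 16: x=-0.149, v=-0.213, θ=0.017, ω=0.117
apply F[16]=+0.602 → step 17: x=-0.153, v=-0.192, θ=0.019, ω=0.097
apply F[17]=+0.562 → step 18: x=-0.156, v=-0.172, θ=0.021, ω=0.079
apply F[18]=+0.526 → step 19: x=-0.159, v=-0.155, θ=0.022, ω=0.063
apply F[19]=+0.493 → step 20: x=-0.162, v=-0.138, θ=0.023, ω=0.049
apply F[20]=+0.464 → step 21: x=-0.165, v=-0.123, θ=0.024, ω=0.037
apply F[21]=+0.435 → step 22: x=-0.167, v=-0.109, θ=0.025, ω=0.027
apply F[22]=+0.410 → step 23: x=-0.169, v=-0.097, θ=0.025, ω=0.017
apply F[23]=+0.386 → step 24: x=-0.171, v=-0.085, θ=0.026, ω=0.010
apply F[24]=+0.365 → step 25: x=-0.173, v=-0.074, θ=0.026, ω=0.003
apply F[25]=+0.344 → step 26: x=-0.174, v=-0.064, θ=0.026, ω=-0.003
apply F[26]=+0.326 → step 27: x=-0.175, v=-0.054, θ=0.026, ω=-0.008
apply F[27]=+0.309 → step 28: x=-0.176, v=-0.046, θ=0.025, ω=-0.013
apply F[28]=+0.292 → step 29: x=-0.177, v=-0.037, θ=0.025, ω=-0.016
apply F[29]=+0.277 → step 30: x=-0.178, v=-0.030, θ=0.025, ω=-0.019
apply F[30]=+0.263 → step 31: x=-0.178, v=-0.023, θ=0.024, ω=-0.022
apply F[31]=+0.250 → step 32: x=-0.179, v=-0.016, θ=0.024, ω=-0.024
apply F[32]=+0.237 → step 33: x=-0.179, v=-0.010, θ=0.023, ω=-0.026
max |θ| = 0.120 ≤ 0.155 over all 34 states.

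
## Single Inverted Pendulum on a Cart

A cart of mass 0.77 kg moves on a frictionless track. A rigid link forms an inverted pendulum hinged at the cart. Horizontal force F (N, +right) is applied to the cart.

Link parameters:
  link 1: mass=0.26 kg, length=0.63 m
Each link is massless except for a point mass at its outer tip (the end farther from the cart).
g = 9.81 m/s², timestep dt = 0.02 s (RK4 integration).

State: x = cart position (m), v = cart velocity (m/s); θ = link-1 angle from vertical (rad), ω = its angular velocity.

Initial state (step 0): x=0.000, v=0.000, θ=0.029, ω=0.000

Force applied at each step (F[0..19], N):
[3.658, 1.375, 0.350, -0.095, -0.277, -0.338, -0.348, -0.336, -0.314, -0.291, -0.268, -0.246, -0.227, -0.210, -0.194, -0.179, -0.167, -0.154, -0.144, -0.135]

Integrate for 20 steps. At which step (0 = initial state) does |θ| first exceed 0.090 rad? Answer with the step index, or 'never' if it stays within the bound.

apply F[0]=+3.658 → step 1: x=0.001, v=0.093, θ=0.028, ω=-0.139
apply F[1]=+1.375 → step 2: x=0.003, v=0.127, θ=0.024, ω=-0.185
apply F[2]=+0.350 → step 3: x=0.006, v=0.135, θ=0.021, ω=-0.190
apply F[3]=-0.095 → step 4: x=0.008, v=0.131, θ=0.017, ω=-0.178
apply F[4]=-0.277 → step 5: x=0.011, v=0.123, θ=0.014, ω=-0.160
apply F[5]=-0.338 → step 6: x=0.013, v=0.113, θ=0.011, ω=-0.141
apply F[6]=-0.348 → step 7: x=0.015, v=0.104, θ=0.008, ω=-0.123
apply F[7]=-0.336 → step 8: x=0.017, v=0.094, θ=0.006, ω=-0.106
apply F[8]=-0.314 → step 9: x=0.019, v=0.086, θ=0.004, ω=-0.092
apply F[9]=-0.291 → step 10: x=0.021, v=0.078, θ=0.002, ω=-0.078
apply F[10]=-0.268 → step 11: x=0.022, v=0.071, θ=0.001, ω=-0.067
apply F[11]=-0.246 → step 12: x=0.024, v=0.065, θ=-0.001, ω=-0.057
apply F[12]=-0.227 → step 13: x=0.025, v=0.059, θ=-0.002, ω=-0.048
apply F[13]=-0.210 → step 14: x=0.026, v=0.054, θ=-0.003, ω=-0.040
apply F[14]=-0.194 → step 15: x=0.027, v=0.049, θ=-0.003, ω=-0.033
apply F[15]=-0.179 → step 16: x=0.028, v=0.044, θ=-0.004, ω=-0.028
apply F[16]=-0.167 → step 17: x=0.029, v=0.040, θ=-0.004, ω=-0.022
apply F[17]=-0.154 → step 18: x=0.030, v=0.037, θ=-0.005, ω=-0.018
apply F[18]=-0.144 → step 19: x=0.030, v=0.033, θ=-0.005, ω=-0.014
apply F[19]=-0.135 → step 20: x=0.031, v=0.030, θ=-0.005, ω=-0.011
max |θ| = 0.029 ≤ 0.090 over all 21 states.

Answer: never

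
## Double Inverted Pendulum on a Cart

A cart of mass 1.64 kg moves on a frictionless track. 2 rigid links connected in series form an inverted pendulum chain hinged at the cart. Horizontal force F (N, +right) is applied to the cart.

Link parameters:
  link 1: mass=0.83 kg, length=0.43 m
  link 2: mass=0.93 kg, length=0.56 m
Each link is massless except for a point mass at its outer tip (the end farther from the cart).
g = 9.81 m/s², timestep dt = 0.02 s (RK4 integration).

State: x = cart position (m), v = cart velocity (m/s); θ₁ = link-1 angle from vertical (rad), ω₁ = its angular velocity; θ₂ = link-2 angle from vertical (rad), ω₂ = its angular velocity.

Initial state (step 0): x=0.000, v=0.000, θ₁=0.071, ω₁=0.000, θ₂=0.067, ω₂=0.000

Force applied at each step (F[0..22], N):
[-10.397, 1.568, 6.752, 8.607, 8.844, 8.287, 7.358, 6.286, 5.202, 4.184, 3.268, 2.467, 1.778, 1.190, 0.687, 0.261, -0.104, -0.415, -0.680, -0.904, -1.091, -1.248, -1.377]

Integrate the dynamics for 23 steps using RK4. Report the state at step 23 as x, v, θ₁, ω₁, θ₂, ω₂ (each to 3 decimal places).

Answer: x=0.130, v=0.366, θ₁=-0.013, ω₁=-0.193, θ₂=0.001, ω₂=-0.165

Derivation:
apply F[0]=-10.397 → step 1: x=-0.001, v=-0.141, θ₁=0.075, ω₁=0.363, θ₂=0.067, ω₂=-0.004
apply F[1]=+1.568 → step 2: x=-0.004, v=-0.138, θ₁=0.082, ω₁=0.398, θ₂=0.067, ω₂=-0.012
apply F[2]=+6.752 → step 3: x=-0.006, v=-0.074, θ₁=0.089, ω₁=0.299, θ₂=0.066, ω₂=-0.027
apply F[3]=+8.607 → step 4: x=-0.007, v=0.011, θ₁=0.094, ω₁=0.157, θ₂=0.066, ω₂=-0.046
apply F[4]=+8.844 → step 5: x=-0.006, v=0.098, θ₁=0.095, ω₁=0.014, θ₂=0.065, ω₂=-0.069
apply F[5]=+8.287 → step 6: x=-0.003, v=0.178, θ₁=0.094, ω₁=-0.112, θ₂=0.063, ω₂=-0.093
apply F[6]=+7.358 → step 7: x=0.001, v=0.248, θ₁=0.091, ω₁=-0.215, θ₂=0.061, ω₂=-0.117
apply F[7]=+6.286 → step 8: x=0.007, v=0.306, θ₁=0.086, ω₁=-0.293, θ₂=0.058, ω₂=-0.139
apply F[8]=+5.202 → step 9: x=0.013, v=0.351, θ₁=0.080, ω₁=-0.348, θ₂=0.055, ω₂=-0.158
apply F[9]=+4.184 → step 10: x=0.021, v=0.386, θ₁=0.072, ω₁=-0.383, θ₂=0.052, ω₂=-0.175
apply F[10]=+3.268 → step 11: x=0.029, v=0.412, θ₁=0.065, ω₁=-0.401, θ₂=0.048, ω₂=-0.189
apply F[11]=+2.467 → step 12: x=0.037, v=0.429, θ₁=0.057, ω₁=-0.407, θ₂=0.044, ω₂=-0.199
apply F[12]=+1.778 → step 13: x=0.046, v=0.440, θ₁=0.048, ω₁=-0.403, θ₂=0.040, ω₂=-0.206
apply F[13]=+1.190 → step 14: x=0.055, v=0.445, θ₁=0.041, ω₁=-0.391, θ₂=0.036, ω₂=-0.211
apply F[14]=+0.687 → step 15: x=0.063, v=0.446, θ₁=0.033, ω₁=-0.375, θ₂=0.032, ω₂=-0.213
apply F[15]=+0.261 → step 16: x=0.072, v=0.443, θ₁=0.026, ω₁=-0.355, θ₂=0.028, ω₂=-0.212
apply F[16]=-0.104 → step 17: x=0.081, v=0.437, θ₁=0.019, ω₁=-0.333, θ₂=0.023, ω₂=-0.210
apply F[17]=-0.415 → step 18: x=0.090, v=0.429, θ₁=0.012, ω₁=-0.310, θ₂=0.019, ω₂=-0.205
apply F[18]=-0.680 → step 19: x=0.098, v=0.419, θ₁=0.006, ω₁=-0.286, θ₂=0.015, ω₂=-0.199
apply F[19]=-0.904 → step 20: x=0.107, v=0.407, θ₁=0.001, ω₁=-0.262, θ₂=0.011, ω₂=-0.192
apply F[20]=-1.091 → step 21: x=0.115, v=0.394, θ₁=-0.004, ω₁=-0.239, θ₂=0.008, ω₂=-0.184
apply F[21]=-1.248 → step 22: x=0.122, v=0.380, θ₁=-0.009, ω₁=-0.216, θ₂=0.004, ω₂=-0.175
apply F[22]=-1.377 → step 23: x=0.130, v=0.366, θ₁=-0.013, ω₁=-0.193, θ₂=0.001, ω₂=-0.165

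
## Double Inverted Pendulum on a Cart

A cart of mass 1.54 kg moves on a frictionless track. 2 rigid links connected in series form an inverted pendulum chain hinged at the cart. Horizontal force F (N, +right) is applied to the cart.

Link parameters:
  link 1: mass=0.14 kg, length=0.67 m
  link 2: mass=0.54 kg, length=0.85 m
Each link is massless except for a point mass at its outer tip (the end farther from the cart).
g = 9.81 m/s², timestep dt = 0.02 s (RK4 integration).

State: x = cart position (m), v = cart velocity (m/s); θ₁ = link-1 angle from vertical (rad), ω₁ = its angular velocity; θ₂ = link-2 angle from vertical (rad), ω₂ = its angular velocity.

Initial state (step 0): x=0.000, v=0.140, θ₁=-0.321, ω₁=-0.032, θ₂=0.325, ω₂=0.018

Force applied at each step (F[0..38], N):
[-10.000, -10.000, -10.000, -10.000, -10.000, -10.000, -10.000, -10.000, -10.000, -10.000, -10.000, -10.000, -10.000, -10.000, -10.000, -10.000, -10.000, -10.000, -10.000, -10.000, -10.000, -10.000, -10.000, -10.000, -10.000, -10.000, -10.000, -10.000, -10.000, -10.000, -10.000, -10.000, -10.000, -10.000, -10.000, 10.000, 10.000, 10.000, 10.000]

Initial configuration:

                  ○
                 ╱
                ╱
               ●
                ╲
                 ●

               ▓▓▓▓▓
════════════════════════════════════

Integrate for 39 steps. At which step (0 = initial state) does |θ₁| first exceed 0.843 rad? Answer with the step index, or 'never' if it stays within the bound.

apply F[0]=-10.000 → step 1: x=0.002, v=0.023, θ₁=-0.323, ω₁=-0.215, θ₂=0.329, ω₂=0.337
apply F[1]=-10.000 → step 2: x=0.001, v=-0.094, θ₁=-0.330, ω₁=-0.390, θ₂=0.338, ω₂=0.651
apply F[2]=-10.000 → step 3: x=-0.002, v=-0.212, θ₁=-0.339, ω₁=-0.550, θ₂=0.355, ω₂=0.955
apply F[3]=-10.000 → step 4: x=-0.008, v=-0.330, θ₁=-0.351, ω₁=-0.690, θ₂=0.377, ω₂=1.247
apply F[4]=-10.000 → step 5: x=-0.015, v=-0.449, θ₁=-0.366, ω₁=-0.805, θ₂=0.404, ω₂=1.525
apply F[5]=-10.000 → step 6: x=-0.026, v=-0.568, θ₁=-0.383, ω₁=-0.892, θ₂=0.437, ω₂=1.787
apply F[6]=-10.000 → step 7: x=-0.038, v=-0.688, θ₁=-0.402, ω₁=-0.948, θ₂=0.476, ω₂=2.035
apply F[7]=-10.000 → step 8: x=-0.053, v=-0.809, θ₁=-0.421, ω₁=-0.972, θ₂=0.519, ω₂=2.270
apply F[8]=-10.000 → step 9: x=-0.070, v=-0.930, θ₁=-0.441, ω₁=-0.963, θ₂=0.566, ω₂=2.495
apply F[9]=-10.000 → step 10: x=-0.090, v=-1.051, θ₁=-0.459, ω₁=-0.920, θ₂=0.619, ω₂=2.713
apply F[10]=-10.000 → step 11: x=-0.112, v=-1.173, θ₁=-0.477, ω₁=-0.842, θ₂=0.675, ω₂=2.928
apply F[11]=-10.000 → step 12: x=-0.137, v=-1.294, θ₁=-0.493, ω₁=-0.726, θ₂=0.736, ω₂=3.144
apply F[12]=-10.000 → step 13: x=-0.164, v=-1.416, θ₁=-0.506, ω₁=-0.570, θ₂=0.801, ω₂=3.364
apply F[13]=-10.000 → step 14: x=-0.194, v=-1.537, θ₁=-0.515, ω₁=-0.369, θ₂=0.870, ω₂=3.592
apply F[14]=-10.000 → step 15: x=-0.226, v=-1.657, θ₁=-0.520, ω₁=-0.118, θ₂=0.944, ω₂=3.831
apply F[15]=-10.000 → step 16: x=-0.260, v=-1.777, θ₁=-0.520, ω₁=0.190, θ₂=1.024, ω₂=4.086
apply F[16]=-10.000 → step 17: x=-0.297, v=-1.897, θ₁=-0.512, ω₁=0.562, θ₂=1.108, ω₂=4.357
apply F[17]=-10.000 → step 18: x=-0.336, v=-2.016, θ₁=-0.497, ω₁=1.008, θ₂=1.198, ω₂=4.646
apply F[18]=-10.000 → step 19: x=-0.377, v=-2.135, θ₁=-0.471, ω₁=1.535, θ₂=1.294, ω₂=4.950
apply F[19]=-10.000 → step 20: x=-0.421, v=-2.254, θ₁=-0.435, ω₁=2.149, θ₂=1.396, ω₂=5.264
apply F[20]=-10.000 → step 21: x=-0.468, v=-2.374, θ₁=-0.385, ω₁=2.853, θ₂=1.504, ω₂=5.575
apply F[21]=-10.000 → step 22: x=-0.516, v=-2.495, θ₁=-0.320, ω₁=3.639, θ₂=1.619, ω₂=5.860
apply F[22]=-10.000 → step 23: x=-0.567, v=-2.620, θ₁=-0.239, ω₁=4.489, θ₂=1.738, ω₂=6.086
apply F[23]=-10.000 → step 24: x=-0.621, v=-2.748, θ₁=-0.140, ω₁=5.369, θ₂=1.862, ω₂=6.209
apply F[24]=-10.000 → step 25: x=-0.677, v=-2.878, θ₁=-0.024, ω₁=6.227, θ₂=1.986, ω₂=6.177
apply F[25]=-10.000 → step 26: x=-0.736, v=-3.007, θ₁=0.108, ω₁=7.007, θ₂=2.107, ω₂=5.944
apply F[26]=-10.000 → step 27: x=-0.798, v=-3.129, θ₁=0.255, ω₁=7.660, θ₂=2.222, ω₂=5.482
apply F[27]=-10.000 → step 28: x=-0.861, v=-3.240, θ₁=0.414, ω₁=8.162, θ₂=2.325, ω₂=4.794
apply F[28]=-10.000 → step 29: x=-0.927, v=-3.336, θ₁=0.581, ω₁=8.530, θ₂=2.412, ω₂=3.911
apply F[29]=-10.000 → step 30: x=-0.995, v=-3.415, θ₁=0.754, ω₁=8.817, θ₂=2.481, ω₂=2.874
apply F[30]=-10.000 → step 31: x=-1.064, v=-3.478, θ₁=0.933, ω₁=9.101, θ₂=2.527, ω₂=1.713
apply F[31]=-10.000 → step 32: x=-1.134, v=-3.522, θ₁=1.119, ω₁=9.487, θ₂=2.548, ω₂=0.428
apply F[32]=-10.000 → step 33: x=-1.204, v=-3.542, θ₁=1.315, ω₁=10.133, θ₂=2.542, ω₂=-1.049
apply F[33]=-10.000 → step 34: x=-1.275, v=-3.511, θ₁=1.528, ω₁=11.341, θ₂=2.504, ω₂=-2.921
apply F[34]=-10.000 → step 35: x=-1.344, v=-3.329, θ₁=1.777, ω₁=13.925, θ₂=2.419, ω₂=-5.794
apply F[35]=+10.000 → step 36: x=-1.402, v=-2.245, θ₁=2.106, ω₁=19.424, θ₂=2.259, ω₂=-10.313
apply F[36]=+10.000 → step 37: x=-1.429, v=-0.586, θ₁=2.494, ω₁=17.741, θ₂=2.071, ω₂=-6.945
apply F[37]=+10.000 → step 38: x=-1.435, v=-0.116, θ₁=2.809, ω₁=14.204, θ₂=1.987, ω₂=-1.958
apply F[38]=+10.000 → step 39: x=-1.435, v=0.078, θ₁=3.075, ω₁=12.616, θ₂=1.982, ω₂=1.357
|θ₁| = 0.933 > 0.843 first at step 31.

Answer: 31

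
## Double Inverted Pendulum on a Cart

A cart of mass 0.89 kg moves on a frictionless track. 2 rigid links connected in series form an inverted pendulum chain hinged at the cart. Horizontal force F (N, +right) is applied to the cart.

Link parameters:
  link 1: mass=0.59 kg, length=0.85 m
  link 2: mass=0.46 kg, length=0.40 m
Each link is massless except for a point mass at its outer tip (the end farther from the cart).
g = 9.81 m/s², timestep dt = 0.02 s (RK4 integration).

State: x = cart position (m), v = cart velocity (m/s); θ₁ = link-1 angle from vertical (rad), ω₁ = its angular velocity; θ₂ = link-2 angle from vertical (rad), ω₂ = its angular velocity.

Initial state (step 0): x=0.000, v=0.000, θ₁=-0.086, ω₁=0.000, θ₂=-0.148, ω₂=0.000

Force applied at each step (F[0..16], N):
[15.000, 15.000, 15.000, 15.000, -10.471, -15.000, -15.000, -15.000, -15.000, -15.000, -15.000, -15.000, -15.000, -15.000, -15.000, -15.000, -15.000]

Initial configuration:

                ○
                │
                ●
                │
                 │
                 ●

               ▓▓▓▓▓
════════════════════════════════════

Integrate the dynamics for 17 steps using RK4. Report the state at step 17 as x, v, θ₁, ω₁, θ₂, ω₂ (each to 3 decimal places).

Answer: x=-0.007, v=-1.934, θ₁=-0.243, ω₁=0.944, θ₂=-0.004, ω₂=1.769

Derivation:
apply F[0]=+15.000 → step 1: x=0.004, v=0.354, θ₁=-0.090, ω₁=-0.426, θ₂=-0.148, ω₂=-0.044
apply F[1]=+15.000 → step 2: x=0.014, v=0.708, θ₁=-0.103, ω₁=-0.856, θ₂=-0.150, ω₂=-0.080
apply F[2]=+15.000 → step 3: x=0.032, v=1.063, θ₁=-0.125, ω₁=-1.292, θ₂=-0.152, ω₂=-0.103
apply F[3]=+15.000 → step 4: x=0.057, v=1.418, θ₁=-0.155, ω₁=-1.735, θ₂=-0.154, ω₂=-0.110
apply F[4]=-10.471 → step 5: x=0.083, v=1.219, θ₁=-0.188, ω₁=-1.547, θ₂=-0.156, ω₂=-0.096
apply F[5]=-15.000 → step 6: x=0.105, v=0.933, θ₁=-0.216, ω₁=-1.273, θ₂=-0.157, ω₂=-0.053
apply F[6]=-15.000 → step 7: x=0.120, v=0.657, θ₁=-0.239, ω₁=-1.023, θ₂=-0.158, ω₂=0.019
apply F[7]=-15.000 → step 8: x=0.131, v=0.390, θ₁=-0.257, ω₁=-0.795, θ₂=-0.156, ω₂=0.116
apply F[8]=-15.000 → step 9: x=0.136, v=0.128, θ₁=-0.271, ω₁=-0.583, θ₂=-0.153, ω₂=0.236
apply F[9]=-15.000 → step 10: x=0.136, v=-0.128, θ₁=-0.280, ω₁=-0.384, θ₂=-0.147, ω₂=0.376
apply F[10]=-15.000 → step 11: x=0.131, v=-0.381, θ₁=-0.286, ω₁=-0.195, θ₂=-0.138, ω₂=0.534
apply F[11]=-15.000 → step 12: x=0.121, v=-0.634, θ₁=-0.288, ω₁=-0.011, θ₂=-0.125, ω₂=0.708
apply F[12]=-15.000 → step 13: x=0.106, v=-0.887, θ₁=-0.286, ω₁=0.171, θ₂=-0.109, ω₂=0.898
apply F[13]=-15.000 → step 14: x=0.085, v=-1.142, θ₁=-0.281, ω₁=0.354, θ₂=-0.089, ω₂=1.100
apply F[14]=-15.000 → step 15: x=0.060, v=-1.400, θ₁=-0.272, ω₁=0.541, θ₂=-0.065, ω₂=1.315
apply F[15]=-15.000 → step 16: x=0.029, v=-1.664, θ₁=-0.259, ω₁=0.737, θ₂=-0.037, ω₂=1.539
apply F[16]=-15.000 → step 17: x=-0.007, v=-1.934, θ₁=-0.243, ω₁=0.944, θ₂=-0.004, ω₂=1.769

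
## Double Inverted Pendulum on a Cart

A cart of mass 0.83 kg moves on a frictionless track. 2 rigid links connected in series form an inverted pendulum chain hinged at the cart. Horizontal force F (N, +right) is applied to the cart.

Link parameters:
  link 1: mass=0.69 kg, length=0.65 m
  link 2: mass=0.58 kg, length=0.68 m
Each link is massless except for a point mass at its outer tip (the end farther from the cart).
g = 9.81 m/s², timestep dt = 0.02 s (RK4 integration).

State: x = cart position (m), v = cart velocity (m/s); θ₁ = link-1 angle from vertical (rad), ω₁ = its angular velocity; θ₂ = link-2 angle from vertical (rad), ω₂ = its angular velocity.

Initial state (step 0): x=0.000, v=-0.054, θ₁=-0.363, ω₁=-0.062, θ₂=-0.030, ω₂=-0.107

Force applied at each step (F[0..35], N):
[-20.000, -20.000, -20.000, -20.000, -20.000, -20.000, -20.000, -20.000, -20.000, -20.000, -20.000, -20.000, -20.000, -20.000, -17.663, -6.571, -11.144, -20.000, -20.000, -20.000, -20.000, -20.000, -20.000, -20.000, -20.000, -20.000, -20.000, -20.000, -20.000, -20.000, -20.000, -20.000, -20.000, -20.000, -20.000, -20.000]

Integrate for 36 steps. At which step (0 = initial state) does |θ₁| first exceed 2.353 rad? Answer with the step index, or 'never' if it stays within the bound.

Answer: 31

Derivation:
apply F[0]=-20.000 → step 1: x=-0.004, v=-0.386, θ₁=-0.362, ω₁=0.198, θ₂=-0.030, ω₂=0.137
apply F[1]=-20.000 → step 2: x=-0.015, v=-0.720, θ₁=-0.355, ω₁=0.465, θ₂=-0.025, ω₂=0.379
apply F[2]=-20.000 → step 3: x=-0.033, v=-1.060, θ₁=-0.343, ω₁=0.746, θ₂=-0.015, ω₂=0.616
apply F[3]=-20.000 → step 4: x=-0.058, v=-1.410, θ₁=-0.325, ω₁=1.053, θ₂=0.000, ω₂=0.845
apply F[4]=-20.000 → step 5: x=-0.090, v=-1.773, θ₁=-0.301, ω₁=1.396, θ₂=0.019, ω₂=1.062
apply F[5]=-20.000 → step 6: x=-0.129, v=-2.153, θ₁=-0.269, ω₁=1.787, θ₂=0.042, ω₂=1.259
apply F[6]=-20.000 → step 7: x=-0.176, v=-2.556, θ₁=-0.229, ω₁=2.240, θ₂=0.069, ω₂=1.430
apply F[7]=-20.000 → step 8: x=-0.231, v=-2.984, θ₁=-0.179, ω₁=2.768, θ₂=0.099, ω₂=1.563
apply F[8]=-20.000 → step 9: x=-0.296, v=-3.439, θ₁=-0.117, ω₁=3.384, θ₂=0.132, ω₂=1.646
apply F[9]=-20.000 → step 10: x=-0.369, v=-3.915, θ₁=-0.043, ω₁=4.086, θ₂=0.165, ω₂=1.668
apply F[10]=-20.000 → step 11: x=-0.452, v=-4.396, θ₁=0.046, ω₁=4.847, θ₂=0.198, ω₂=1.632
apply F[11]=-20.000 → step 12: x=-0.545, v=-4.844, θ₁=0.151, ω₁=5.596, θ₂=0.230, ω₂=1.566
apply F[12]=-20.000 → step 13: x=-0.645, v=-5.211, θ₁=0.270, ω₁=6.228, θ₂=0.261, ω₂=1.533
apply F[13]=-20.000 → step 14: x=-0.752, v=-5.465, θ₁=0.399, ω₁=6.661, θ₂=0.292, ω₂=1.605
apply F[14]=-17.663 → step 15: x=-0.863, v=-5.567, θ₁=0.534, ω₁=6.837, θ₂=0.326, ω₂=1.805
apply F[15]=-6.571 → step 16: x=-0.973, v=-5.419, θ₁=0.669, ω₁=6.701, θ₂=0.364, ω₂=2.048
apply F[16]=-11.144 → step 17: x=-1.080, v=-5.320, θ₁=0.803, ω₁=6.626, θ₂=0.408, ω₂=2.380
apply F[17]=-20.000 → step 18: x=-1.187, v=-5.316, θ₁=0.935, ω₁=6.619, θ₂=0.461, ω₂=2.856
apply F[18]=-20.000 → step 19: x=-1.293, v=-5.280, θ₁=1.067, ω₁=6.576, θ₂=0.523, ω₂=3.387
apply F[19]=-20.000 → step 20: x=-1.398, v=-5.219, θ₁=1.198, ω₁=6.509, θ₂=0.596, ω₂=3.963
apply F[20]=-20.000 → step 21: x=-1.501, v=-5.138, θ₁=1.327, ω₁=6.419, θ₂=0.682, ω₂=4.575
apply F[21]=-20.000 → step 22: x=-1.603, v=-5.037, θ₁=1.455, ω₁=6.305, θ₂=0.780, ω₂=5.219
apply F[22]=-20.000 → step 23: x=-1.703, v=-4.918, θ₁=1.579, ω₁=6.162, θ₂=0.891, ω₂=5.892
apply F[23]=-20.000 → step 24: x=-1.800, v=-4.781, θ₁=1.701, ω₁=5.983, θ₂=1.015, ω₂=6.590
apply F[24]=-20.000 → step 25: x=-1.894, v=-4.624, θ₁=1.819, ω₁=5.768, θ₂=1.154, ω₂=7.311
apply F[25]=-20.000 → step 26: x=-1.984, v=-4.442, θ₁=1.931, ω₁=5.518, θ₂=1.308, ω₂=8.051
apply F[26]=-20.000 → step 27: x=-2.071, v=-4.229, θ₁=2.039, ω₁=5.249, θ₂=1.477, ω₂=8.803
apply F[27]=-20.000 → step 28: x=-2.153, v=-3.975, θ₁=2.141, ω₁=4.994, θ₂=1.660, ω₂=9.553
apply F[28]=-20.000 → step 29: x=-2.230, v=-3.666, θ₁=2.239, ω₁=4.811, θ₂=1.859, ω₂=10.272
apply F[29]=-20.000 → step 30: x=-2.299, v=-3.292, θ₁=2.335, ω₁=4.789, θ₂=2.071, ω₂=10.908
apply F[30]=-20.000 → step 31: x=-2.361, v=-2.852, θ₁=2.433, ω₁=5.030, θ₂=2.294, ω₂=11.381
apply F[31]=-20.000 → step 32: x=-2.413, v=-2.367, θ₁=2.539, ω₁=5.611, θ₂=2.524, ω₂=11.590
apply F[32]=-20.000 → step 33: x=-2.456, v=-1.886, θ₁=2.659, ω₁=6.521, θ₂=2.755, ω₂=11.446
apply F[33]=-20.000 → step 34: x=-2.489, v=-1.499, θ₁=2.801, ω₁=7.607, θ₂=2.979, ω₂=10.906
apply F[34]=-20.000 → step 35: x=-2.517, v=-1.347, θ₁=2.963, ω₁=8.540, θ₂=3.189, ω₂=10.015
apply F[35]=-20.000 → step 36: x=-2.546, v=-1.593, θ₁=3.138, ω₁=8.884, θ₂=3.379, ω₂=8.954
|θ₁| = 2.433 > 2.353 first at step 31.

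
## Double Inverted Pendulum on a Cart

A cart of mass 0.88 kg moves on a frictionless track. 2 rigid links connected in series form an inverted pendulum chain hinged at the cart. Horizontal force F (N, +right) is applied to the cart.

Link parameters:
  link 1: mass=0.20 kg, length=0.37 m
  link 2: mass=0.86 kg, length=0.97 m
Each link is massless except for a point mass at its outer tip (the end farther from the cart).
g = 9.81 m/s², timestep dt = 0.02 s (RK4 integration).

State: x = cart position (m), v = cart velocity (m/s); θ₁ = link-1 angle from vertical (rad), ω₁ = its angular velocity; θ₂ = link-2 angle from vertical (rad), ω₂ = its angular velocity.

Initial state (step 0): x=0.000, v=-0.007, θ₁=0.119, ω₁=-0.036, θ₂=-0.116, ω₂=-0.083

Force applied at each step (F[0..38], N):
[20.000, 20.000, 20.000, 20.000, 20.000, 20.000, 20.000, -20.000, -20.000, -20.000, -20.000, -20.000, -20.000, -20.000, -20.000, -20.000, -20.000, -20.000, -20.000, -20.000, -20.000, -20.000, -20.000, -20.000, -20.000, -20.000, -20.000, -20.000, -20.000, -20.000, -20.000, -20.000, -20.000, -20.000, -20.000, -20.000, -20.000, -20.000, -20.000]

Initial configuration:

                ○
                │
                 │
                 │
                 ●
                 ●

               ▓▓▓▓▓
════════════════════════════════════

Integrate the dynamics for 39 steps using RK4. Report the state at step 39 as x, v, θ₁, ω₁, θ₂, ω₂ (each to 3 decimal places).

Answer: x=-1.281, v=-6.004, θ₁=-6.947, ω₁=-6.582, θ₂=0.624, ω₂=5.287

Derivation:
apply F[0]=+20.000 → step 1: x=0.004, v=0.420, θ₁=0.113, ω₁=-0.603, θ₂=-0.120, ω₂=-0.333
apply F[1]=+20.000 → step 2: x=0.017, v=0.851, θ₁=0.095, ω₁=-1.222, θ₂=-0.129, ω₂=-0.567
apply F[2]=+20.000 → step 3: x=0.038, v=1.289, θ₁=0.063, ω₁=-1.948, θ₂=-0.143, ω₂=-0.768
apply F[3]=+20.000 → step 4: x=0.068, v=1.736, θ₁=0.016, ω₁=-2.837, θ₂=-0.160, ω₂=-0.913
apply F[4]=+20.000 → step 5: x=0.108, v=2.192, θ₁=-0.052, ω₁=-3.938, θ₂=-0.179, ω₂=-0.982
apply F[5]=+20.000 → step 6: x=0.156, v=2.643, θ₁=-0.143, ω₁=-5.217, θ₂=-0.198, ω₂=-0.977
apply F[6]=+20.000 → step 7: x=0.213, v=3.058, θ₁=-0.260, ω₁=-6.424, θ₂=-0.218, ω₂=-0.976
apply F[7]=-20.000 → step 8: x=0.270, v=2.622, θ₁=-0.379, ω₁=-5.525, θ₂=-0.237, ω₂=-0.949
apply F[8]=-20.000 → step 9: x=0.318, v=2.224, θ₁=-0.484, ω₁=-5.004, θ₂=-0.255, ω₂=-0.834
apply F[9]=-20.000 → step 10: x=0.359, v=1.851, θ₁=-0.581, ω₁=-4.795, θ₂=-0.270, ω₂=-0.641
apply F[10]=-20.000 → step 11: x=0.392, v=1.489, θ₁=-0.677, ω₁=-4.804, θ₂=-0.280, ω₂=-0.394
apply F[11]=-20.000 → step 12: x=0.419, v=1.128, θ₁=-0.774, ω₁=-4.950, θ₂=-0.286, ω₂=-0.120
apply F[12]=-20.000 → step 13: x=0.437, v=0.761, θ₁=-0.875, ω₁=-5.177, θ₂=-0.285, ω₂=0.159
apply F[13]=-20.000 → step 14: x=0.449, v=0.386, θ₁=-0.982, ω₁=-5.446, θ₂=-0.279, ω₂=0.427
apply F[14]=-20.000 → step 15: x=0.453, v=-0.002, θ₁=-1.093, ω₁=-5.738, θ₂=-0.268, ω₂=0.672
apply F[15]=-20.000 → step 16: x=0.449, v=-0.401, θ₁=-1.211, ω₁=-6.050, θ₂=-0.253, ω₂=0.886
apply F[16]=-20.000 → step 17: x=0.437, v=-0.812, θ₁=-1.336, ω₁=-6.390, θ₂=-0.233, ω₂=1.062
apply F[17]=-20.000 → step 18: x=0.416, v=-1.235, θ₁=-1.467, ω₁=-6.777, θ₂=-0.210, ω₂=1.195
apply F[18]=-20.000 → step 19: x=0.387, v=-1.672, θ₁=-1.607, ω₁=-7.243, θ₂=-0.186, ω₂=1.273
apply F[19]=-20.000 → step 20: x=0.349, v=-2.125, θ₁=-1.758, ω₁=-7.839, θ₂=-0.160, ω₂=1.280
apply F[20]=-20.000 → step 21: x=0.302, v=-2.600, θ₁=-1.922, ω₁=-8.654, θ₂=-0.135, ω₂=1.184
apply F[21]=-20.000 → step 22: x=0.245, v=-3.110, θ₁=-2.107, ω₁=-9.859, θ₂=-0.114, ω₂=0.920
apply F[22]=-20.000 → step 23: x=0.177, v=-3.683, θ₁=-2.322, ω₁=-11.835, θ₂=-0.100, ω₂=0.340
apply F[23]=-20.000 → step 24: x=0.097, v=-4.393, θ₁=-2.591, ω₁=-15.625, θ₂=-0.105, ω₂=-0.961
apply F[24]=-20.000 → step 25: x=-0.000, v=-5.367, θ₁=-2.979, ω₁=-24.383, θ₂=-0.152, ω₂=-4.259
apply F[25]=-20.000 → step 26: x=-0.109, v=-5.083, θ₁=-3.544, ω₁=-28.310, θ₂=-0.273, ω₂=-6.571
apply F[26]=-20.000 → step 27: x=-0.198, v=-3.976, θ₁=-4.008, ω₁=-18.842, θ₂=-0.369, ω₂=-3.087
apply F[27]=-20.000 → step 28: x=-0.274, v=-3.699, θ₁=-4.332, ω₁=-14.159, θ₂=-0.406, ω₂=-0.800
apply F[28]=-20.000 → step 29: x=-0.348, v=-3.739, θ₁=-4.588, ω₁=-11.670, θ₂=-0.406, ω₂=0.728
apply F[29]=-20.000 → step 30: x=-0.424, v=-3.918, θ₁=-4.806, ω₁=-10.245, θ₂=-0.379, ω₂=1.869
apply F[30]=-20.000 → step 31: x=-0.505, v=-4.165, θ₁=-5.002, ω₁=-9.497, θ₂=-0.332, ω₂=2.813
apply F[31]=-20.000 → step 32: x=-0.591, v=-4.440, θ₁=-5.189, ω₁=-9.329, θ₂=-0.267, ω₂=3.688
apply F[32]=-20.000 → step 33: x=-0.682, v=-4.708, θ₁=-5.380, ω₁=-9.867, θ₂=-0.184, ω₂=4.636
apply F[33]=-20.000 → step 34: x=-0.779, v=-4.907, θ₁=-5.592, ω₁=-11.698, θ₂=-0.080, ω₂=5.927
apply F[34]=-20.000 → step 35: x=-0.877, v=-4.814, θ₁=-5.870, ω₁=-17.141, θ₂=0.060, ω₂=8.372
apply F[35]=-20.000 → step 36: x=-0.967, v=-4.347, θ₁=-6.280, ω₁=-20.353, θ₂=0.250, ω₂=9.282
apply F[36]=-20.000 → step 37: x=-1.060, v=-4.972, θ₁=-6.592, ω₁=-12.124, θ₂=0.401, ω₂=6.344
apply F[37]=-20.000 → step 38: x=-1.165, v=-5.525, θ₁=-6.796, ω₁=-8.656, θ₂=0.517, ω₂=5.479
apply F[38]=-20.000 → step 39: x=-1.281, v=-6.004, θ₁=-6.947, ω₁=-6.582, θ₂=0.624, ω₂=5.287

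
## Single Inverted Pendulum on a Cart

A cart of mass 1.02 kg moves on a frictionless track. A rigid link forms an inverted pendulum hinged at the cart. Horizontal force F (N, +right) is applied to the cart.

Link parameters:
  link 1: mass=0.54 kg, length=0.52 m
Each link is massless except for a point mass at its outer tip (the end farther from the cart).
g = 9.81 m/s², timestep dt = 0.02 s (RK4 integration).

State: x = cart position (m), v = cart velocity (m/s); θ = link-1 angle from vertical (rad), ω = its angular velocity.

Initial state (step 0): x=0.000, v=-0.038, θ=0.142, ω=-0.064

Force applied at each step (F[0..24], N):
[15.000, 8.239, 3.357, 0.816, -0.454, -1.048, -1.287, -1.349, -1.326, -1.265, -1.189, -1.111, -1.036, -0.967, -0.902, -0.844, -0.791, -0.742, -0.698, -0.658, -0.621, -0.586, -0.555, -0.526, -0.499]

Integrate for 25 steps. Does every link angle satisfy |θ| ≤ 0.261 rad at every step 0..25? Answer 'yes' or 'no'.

apply F[0]=+15.000 → step 1: x=0.002, v=0.239, θ=0.136, ω=-0.539
apply F[1]=+8.239 → step 2: x=0.008, v=0.386, θ=0.123, ω=-0.771
apply F[2]=+3.357 → step 3: x=0.017, v=0.440, θ=0.107, ω=-0.831
apply F[3]=+0.816 → step 4: x=0.025, v=0.446, θ=0.091, ω=-0.805
apply F[4]=-0.454 → step 5: x=0.034, v=0.429, θ=0.075, ω=-0.741
apply F[5]=-1.048 → step 6: x=0.042, v=0.402, θ=0.061, ω=-0.663
apply F[6]=-1.287 → step 7: x=0.050, v=0.371, θ=0.049, ω=-0.584
apply F[7]=-1.349 → step 8: x=0.057, v=0.340, θ=0.038, ω=-0.508
apply F[8]=-1.326 → step 9: x=0.064, v=0.311, θ=0.028, ω=-0.439
apply F[9]=-1.265 → step 10: x=0.070, v=0.284, θ=0.020, ω=-0.378
apply F[10]=-1.189 → step 11: x=0.075, v=0.259, θ=0.013, ω=-0.324
apply F[11]=-1.111 → step 12: x=0.080, v=0.236, θ=0.007, ω=-0.276
apply F[12]=-1.036 → step 13: x=0.085, v=0.215, θ=0.002, ω=-0.234
apply F[13]=-0.967 → step 14: x=0.089, v=0.196, θ=-0.002, ω=-0.198
apply F[14]=-0.902 → step 15: x=0.092, v=0.179, θ=-0.006, ω=-0.166
apply F[15]=-0.844 → step 16: x=0.096, v=0.163, θ=-0.009, ω=-0.139
apply F[16]=-0.791 → step 17: x=0.099, v=0.149, θ=-0.012, ω=-0.115
apply F[17]=-0.742 → step 18: x=0.102, v=0.136, θ=-0.014, ω=-0.094
apply F[18]=-0.698 → step 19: x=0.104, v=0.123, θ=-0.015, ω=-0.077
apply F[19]=-0.658 → step 20: x=0.107, v=0.112, θ=-0.017, ω=-0.061
apply F[20]=-0.621 → step 21: x=0.109, v=0.102, θ=-0.018, ω=-0.048
apply F[21]=-0.586 → step 22: x=0.111, v=0.092, θ=-0.019, ω=-0.036
apply F[22]=-0.555 → step 23: x=0.113, v=0.083, θ=-0.019, ω=-0.026
apply F[23]=-0.526 → step 24: x=0.114, v=0.075, θ=-0.020, ω=-0.018
apply F[24]=-0.499 → step 25: x=0.116, v=0.067, θ=-0.020, ω=-0.010
Max |angle| over trajectory = 0.142 rad; bound = 0.261 → within bound.

Answer: yes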